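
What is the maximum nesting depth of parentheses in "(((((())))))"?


Input: "(((((())))))"
Tracking depth:
  Position 0 '(': depth becomes 1
  Position 1 '(': depth becomes 2
  Position 2 '(': depth becomes 3
  Position 3 '(': depth becomes 4
  Position 4 '(': depth becomes 5
  Position 5 '(': depth becomes 6
  Position 6 ')': depth becomes 5
  Position 7 ')': depth becomes 4
  Position 8 ')': depth becomes 3
  Position 9 ')': depth becomes 2
  Position 10 ')': depth becomes 1
  Position 11 ')': depth becomes 0
Maximum depth reached: 6

6


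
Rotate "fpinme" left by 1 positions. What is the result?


Input: "fpinme", rotate left by 1
First 1 characters: "f"
Remaining characters: "pinme"
Concatenate remaining + first: "pinme" + "f" = "pinmef"

pinmef


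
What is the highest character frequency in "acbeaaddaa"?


Input: acbeaaddaa
Character counts:
  'a': 5
  'b': 1
  'c': 1
  'd': 2
  'e': 1
Maximum frequency: 5

5


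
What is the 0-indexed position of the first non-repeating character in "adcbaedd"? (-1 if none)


Input: adcbaedd
Character frequencies:
  'a': 2
  'b': 1
  'c': 1
  'd': 3
  'e': 1
Scanning left to right for freq == 1:
  Position 0 ('a'): freq=2, skip
  Position 1 ('d'): freq=3, skip
  Position 2 ('c'): unique! => answer = 2

2


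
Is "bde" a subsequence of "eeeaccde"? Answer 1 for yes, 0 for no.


Check if "bde" is a subsequence of "eeeaccde"
Greedy scan:
  Position 0 ('e'): no match needed
  Position 1 ('e'): no match needed
  Position 2 ('e'): no match needed
  Position 3 ('a'): no match needed
  Position 4 ('c'): no match needed
  Position 5 ('c'): no match needed
  Position 6 ('d'): no match needed
  Position 7 ('e'): no match needed
Only matched 0/3 characters => not a subsequence

0


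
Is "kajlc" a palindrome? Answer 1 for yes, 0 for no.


Input: kajlc
Reversed: cljak
  Compare pos 0 ('k') with pos 4 ('c'): MISMATCH
  Compare pos 1 ('a') with pos 3 ('l'): MISMATCH
Result: not a palindrome

0


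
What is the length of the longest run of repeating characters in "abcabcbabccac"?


Input: "abcabcbabccac"
Scanning for longest run:
  Position 1 ('b'): new char, reset run to 1
  Position 2 ('c'): new char, reset run to 1
  Position 3 ('a'): new char, reset run to 1
  Position 4 ('b'): new char, reset run to 1
  Position 5 ('c'): new char, reset run to 1
  Position 6 ('b'): new char, reset run to 1
  Position 7 ('a'): new char, reset run to 1
  Position 8 ('b'): new char, reset run to 1
  Position 9 ('c'): new char, reset run to 1
  Position 10 ('c'): continues run of 'c', length=2
  Position 11 ('a'): new char, reset run to 1
  Position 12 ('c'): new char, reset run to 1
Longest run: 'c' with length 2

2


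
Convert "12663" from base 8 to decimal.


Input: "12663" in base 8
Positional expansion:
  Digit '1' (value 1) x 8^4 = 4096
  Digit '2' (value 2) x 8^3 = 1024
  Digit '6' (value 6) x 8^2 = 384
  Digit '6' (value 6) x 8^1 = 48
  Digit '3' (value 3) x 8^0 = 3
Sum = 5555

5555


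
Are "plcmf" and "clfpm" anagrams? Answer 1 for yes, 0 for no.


Strings: "plcmf", "clfpm"
Sorted first:  cflmp
Sorted second: cflmp
Sorted forms match => anagrams

1


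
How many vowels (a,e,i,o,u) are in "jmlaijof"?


Input: jmlaijof
Checking each character:
  'j' at position 0: consonant
  'm' at position 1: consonant
  'l' at position 2: consonant
  'a' at position 3: vowel (running total: 1)
  'i' at position 4: vowel (running total: 2)
  'j' at position 5: consonant
  'o' at position 6: vowel (running total: 3)
  'f' at position 7: consonant
Total vowels: 3

3


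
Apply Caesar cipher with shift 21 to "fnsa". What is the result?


Caesar cipher: shift "fnsa" by 21
  'f' (pos 5) + 21 = pos 0 = 'a'
  'n' (pos 13) + 21 = pos 8 = 'i'
  's' (pos 18) + 21 = pos 13 = 'n'
  'a' (pos 0) + 21 = pos 21 = 'v'
Result: ainv

ainv


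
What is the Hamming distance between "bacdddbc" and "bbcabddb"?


Comparing "bacdddbc" and "bbcabddb" position by position:
  Position 0: 'b' vs 'b' => same
  Position 1: 'a' vs 'b' => differ
  Position 2: 'c' vs 'c' => same
  Position 3: 'd' vs 'a' => differ
  Position 4: 'd' vs 'b' => differ
  Position 5: 'd' vs 'd' => same
  Position 6: 'b' vs 'd' => differ
  Position 7: 'c' vs 'b' => differ
Total differences (Hamming distance): 5

5


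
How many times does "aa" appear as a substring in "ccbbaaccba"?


Searching for "aa" in "ccbbaaccba"
Scanning each position:
  Position 0: "cc" => no
  Position 1: "cb" => no
  Position 2: "bb" => no
  Position 3: "ba" => no
  Position 4: "aa" => MATCH
  Position 5: "ac" => no
  Position 6: "cc" => no
  Position 7: "cb" => no
  Position 8: "ba" => no
Total occurrences: 1

1


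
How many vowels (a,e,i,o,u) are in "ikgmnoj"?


Input: ikgmnoj
Checking each character:
  'i' at position 0: vowel (running total: 1)
  'k' at position 1: consonant
  'g' at position 2: consonant
  'm' at position 3: consonant
  'n' at position 4: consonant
  'o' at position 5: vowel (running total: 2)
  'j' at position 6: consonant
Total vowels: 2

2


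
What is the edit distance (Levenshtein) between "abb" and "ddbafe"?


Computing edit distance: "abb" -> "ddbafe"
DP table:
           d    d    b    a    f    e
      0    1    2    3    4    5    6
  a   1    1    2    3    3    4    5
  b   2    2    2    2    3    4    5
  b   3    3    3    2    3    4    5
Edit distance = dp[3][6] = 5

5


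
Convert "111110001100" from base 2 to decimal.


Input: "111110001100" in base 2
Positional expansion:
  Digit '1' (value 1) x 2^11 = 2048
  Digit '1' (value 1) x 2^10 = 1024
  Digit '1' (value 1) x 2^9 = 512
  Digit '1' (value 1) x 2^8 = 256
  Digit '1' (value 1) x 2^7 = 128
  Digit '0' (value 0) x 2^6 = 0
  Digit '0' (value 0) x 2^5 = 0
  Digit '0' (value 0) x 2^4 = 0
  Digit '1' (value 1) x 2^3 = 8
  Digit '1' (value 1) x 2^2 = 4
  Digit '0' (value 0) x 2^1 = 0
  Digit '0' (value 0) x 2^0 = 0
Sum = 3980

3980


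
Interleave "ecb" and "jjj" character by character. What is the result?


Interleaving "ecb" and "jjj":
  Position 0: 'e' from first, 'j' from second => "ej"
  Position 1: 'c' from first, 'j' from second => "cj"
  Position 2: 'b' from first, 'j' from second => "bj"
Result: ejcjbj

ejcjbj


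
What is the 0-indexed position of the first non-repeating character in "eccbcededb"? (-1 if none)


Input: eccbcededb
Character frequencies:
  'b': 2
  'c': 3
  'd': 2
  'e': 3
Scanning left to right for freq == 1:
  Position 0 ('e'): freq=3, skip
  Position 1 ('c'): freq=3, skip
  Position 2 ('c'): freq=3, skip
  Position 3 ('b'): freq=2, skip
  Position 4 ('c'): freq=3, skip
  Position 5 ('e'): freq=3, skip
  Position 6 ('d'): freq=2, skip
  Position 7 ('e'): freq=3, skip
  Position 8 ('d'): freq=2, skip
  Position 9 ('b'): freq=2, skip
  No unique character found => answer = -1

-1


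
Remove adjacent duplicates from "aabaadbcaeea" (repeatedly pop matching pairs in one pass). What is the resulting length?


Input: aabaadbcaeea
Stack-based adjacent duplicate removal:
  Read 'a': push. Stack: a
  Read 'a': matches stack top 'a' => pop. Stack: (empty)
  Read 'b': push. Stack: b
  Read 'a': push. Stack: ba
  Read 'a': matches stack top 'a' => pop. Stack: b
  Read 'd': push. Stack: bd
  Read 'b': push. Stack: bdb
  Read 'c': push. Stack: bdbc
  Read 'a': push. Stack: bdbca
  Read 'e': push. Stack: bdbcae
  Read 'e': matches stack top 'e' => pop. Stack: bdbca
  Read 'a': matches stack top 'a' => pop. Stack: bdbc
Final stack: "bdbc" (length 4)

4


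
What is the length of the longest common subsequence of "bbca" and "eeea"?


LCS of "bbca" and "eeea"
DP table:
           e    e    e    a
      0    0    0    0    0
  b   0    0    0    0    0
  b   0    0    0    0    0
  c   0    0    0    0    0
  a   0    0    0    0    1
LCS length = dp[4][4] = 1

1


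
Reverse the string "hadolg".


Input: hadolg
Reading characters right to left:
  Position 5: 'g'
  Position 4: 'l'
  Position 3: 'o'
  Position 2: 'd'
  Position 1: 'a'
  Position 0: 'h'
Reversed: glodah

glodah


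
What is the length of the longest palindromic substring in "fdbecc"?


Input: "fdbecc"
Checking substrings for palindromes:
  [4:6] "cc" (len 2) => palindrome
Longest palindromic substring: "cc" with length 2

2


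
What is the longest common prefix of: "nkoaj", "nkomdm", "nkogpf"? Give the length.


Words: nkoaj, nkomdm, nkogpf
  Position 0: all 'n' => match
  Position 1: all 'k' => match
  Position 2: all 'o' => match
  Position 3: ('a', 'm', 'g') => mismatch, stop
LCP = "nko" (length 3)

3


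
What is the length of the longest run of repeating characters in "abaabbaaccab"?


Input: "abaabbaaccab"
Scanning for longest run:
  Position 1 ('b'): new char, reset run to 1
  Position 2 ('a'): new char, reset run to 1
  Position 3 ('a'): continues run of 'a', length=2
  Position 4 ('b'): new char, reset run to 1
  Position 5 ('b'): continues run of 'b', length=2
  Position 6 ('a'): new char, reset run to 1
  Position 7 ('a'): continues run of 'a', length=2
  Position 8 ('c'): new char, reset run to 1
  Position 9 ('c'): continues run of 'c', length=2
  Position 10 ('a'): new char, reset run to 1
  Position 11 ('b'): new char, reset run to 1
Longest run: 'a' with length 2

2


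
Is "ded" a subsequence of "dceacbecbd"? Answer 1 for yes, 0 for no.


Check if "ded" is a subsequence of "dceacbecbd"
Greedy scan:
  Position 0 ('d'): matches sub[0] = 'd'
  Position 1 ('c'): no match needed
  Position 2 ('e'): matches sub[1] = 'e'
  Position 3 ('a'): no match needed
  Position 4 ('c'): no match needed
  Position 5 ('b'): no match needed
  Position 6 ('e'): no match needed
  Position 7 ('c'): no match needed
  Position 8 ('b'): no match needed
  Position 9 ('d'): matches sub[2] = 'd'
All 3 characters matched => is a subsequence

1


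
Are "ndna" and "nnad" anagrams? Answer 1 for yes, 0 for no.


Strings: "ndna", "nnad"
Sorted first:  adnn
Sorted second: adnn
Sorted forms match => anagrams

1


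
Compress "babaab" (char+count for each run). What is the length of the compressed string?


Input: babaab
Runs:
  'b' x 1 => "b1"
  'a' x 1 => "a1"
  'b' x 1 => "b1"
  'a' x 2 => "a2"
  'b' x 1 => "b1"
Compressed: "b1a1b1a2b1"
Compressed length: 10

10


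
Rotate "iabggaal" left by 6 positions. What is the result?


Input: "iabggaal", rotate left by 6
First 6 characters: "iabgga"
Remaining characters: "al"
Concatenate remaining + first: "al" + "iabgga" = "aliabgga"

aliabgga


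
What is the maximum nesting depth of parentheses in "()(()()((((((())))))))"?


Input: "()(()()((((((())))))))"
Tracking depth:
  Position 0 '(': depth becomes 1
  Position 1 ')': depth becomes 0
  Position 2 '(': depth becomes 1
  Position 3 '(': depth becomes 2
  Position 4 ')': depth becomes 1
  Position 5 '(': depth becomes 2
  Position 6 ')': depth becomes 1
  Position 7 '(': depth becomes 2
  Position 8 '(': depth becomes 3
  Position 9 '(': depth becomes 4
  Position 10 '(': depth becomes 5
  Position 11 '(': depth becomes 6
  Position 12 '(': depth becomes 7
  Position 13 '(': depth becomes 8
  Position 14 ')': depth becomes 7
  Position 15 ')': depth becomes 6
  Position 16 ')': depth becomes 5
  Position 17 ')': depth becomes 4
  Position 18 ')': depth becomes 3
  Position 19 ')': depth becomes 2
  Position 20 ')': depth becomes 1
  Position 21 ')': depth becomes 0
Maximum depth reached: 8

8


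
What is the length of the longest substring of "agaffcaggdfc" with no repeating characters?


Input: "agaffcaggdfc"
Sliding window (track last position of each char):
  Position 0 ('a'): window [0,0] length 1 -- new best
  Position 1 ('g'): window [0,1] length 2 -- new best
  Position 2 ('a'): repeat (last at 0), move window start to 1
  Position 2 ('a'): window [1,2] length 2
  Position 3 ('f'): window [1,3] length 3 -- new best
  Position 4 ('f'): repeat (last at 3), move window start to 4
  Position 4 ('f'): window [4,4] length 1
  Position 5 ('c'): window [4,5] length 2
  Position 6 ('a'): window [4,6] length 3
  Position 7 ('g'): window [4,7] length 4 -- new best
  Position 8 ('g'): repeat (last at 7), move window start to 8
  Position 8 ('g'): window [8,8] length 1
  Position 9 ('d'): window [8,9] length 2
  Position 10 ('f'): window [8,10] length 3
  Position 11 ('c'): window [8,11] length 4
Longest substring with no repeats: "fcag" with length 4

4


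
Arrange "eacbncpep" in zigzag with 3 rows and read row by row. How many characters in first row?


Zigzag "eacbncpep" into 3 rows:
Placing characters:
  'e' => row 0
  'a' => row 1
  'c' => row 2
  'b' => row 1
  'n' => row 0
  'c' => row 1
  'p' => row 2
  'e' => row 1
  'p' => row 0
Rows:
  Row 0: "enp"
  Row 1: "abce"
  Row 2: "cp"
First row length: 3

3


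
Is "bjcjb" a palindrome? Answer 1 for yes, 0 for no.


Input: bjcjb
Reversed: bjcjb
  Compare pos 0 ('b') with pos 4 ('b'): match
  Compare pos 1 ('j') with pos 3 ('j'): match
Result: palindrome

1


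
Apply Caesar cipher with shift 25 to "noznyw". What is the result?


Caesar cipher: shift "noznyw" by 25
  'n' (pos 13) + 25 = pos 12 = 'm'
  'o' (pos 14) + 25 = pos 13 = 'n'
  'z' (pos 25) + 25 = pos 24 = 'y'
  'n' (pos 13) + 25 = pos 12 = 'm'
  'y' (pos 24) + 25 = pos 23 = 'x'
  'w' (pos 22) + 25 = pos 21 = 'v'
Result: mnymxv

mnymxv


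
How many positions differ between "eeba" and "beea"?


Comparing "eeba" and "beea" position by position:
  Position 0: 'e' vs 'b' => DIFFER
  Position 1: 'e' vs 'e' => same
  Position 2: 'b' vs 'e' => DIFFER
  Position 3: 'a' vs 'a' => same
Positions that differ: 2

2


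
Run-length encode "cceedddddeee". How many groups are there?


Input: cceedddddeee
Scanning for consecutive runs:
  Group 1: 'c' x 2 (positions 0-1)
  Group 2: 'e' x 2 (positions 2-3)
  Group 3: 'd' x 5 (positions 4-8)
  Group 4: 'e' x 3 (positions 9-11)
Total groups: 4

4


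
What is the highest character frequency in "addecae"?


Input: addecae
Character counts:
  'a': 2
  'c': 1
  'd': 2
  'e': 2
Maximum frequency: 2

2


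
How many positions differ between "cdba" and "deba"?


Comparing "cdba" and "deba" position by position:
  Position 0: 'c' vs 'd' => DIFFER
  Position 1: 'd' vs 'e' => DIFFER
  Position 2: 'b' vs 'b' => same
  Position 3: 'a' vs 'a' => same
Positions that differ: 2

2


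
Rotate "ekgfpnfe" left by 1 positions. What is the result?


Input: "ekgfpnfe", rotate left by 1
First 1 characters: "e"
Remaining characters: "kgfpnfe"
Concatenate remaining + first: "kgfpnfe" + "e" = "kgfpnfee"

kgfpnfee


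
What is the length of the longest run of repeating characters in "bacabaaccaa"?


Input: "bacabaaccaa"
Scanning for longest run:
  Position 1 ('a'): new char, reset run to 1
  Position 2 ('c'): new char, reset run to 1
  Position 3 ('a'): new char, reset run to 1
  Position 4 ('b'): new char, reset run to 1
  Position 5 ('a'): new char, reset run to 1
  Position 6 ('a'): continues run of 'a', length=2
  Position 7 ('c'): new char, reset run to 1
  Position 8 ('c'): continues run of 'c', length=2
  Position 9 ('a'): new char, reset run to 1
  Position 10 ('a'): continues run of 'a', length=2
Longest run: 'a' with length 2

2


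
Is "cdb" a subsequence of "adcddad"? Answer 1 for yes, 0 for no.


Check if "cdb" is a subsequence of "adcddad"
Greedy scan:
  Position 0 ('a'): no match needed
  Position 1 ('d'): no match needed
  Position 2 ('c'): matches sub[0] = 'c'
  Position 3 ('d'): matches sub[1] = 'd'
  Position 4 ('d'): no match needed
  Position 5 ('a'): no match needed
  Position 6 ('d'): no match needed
Only matched 2/3 characters => not a subsequence

0


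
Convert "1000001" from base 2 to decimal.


Input: "1000001" in base 2
Positional expansion:
  Digit '1' (value 1) x 2^6 = 64
  Digit '0' (value 0) x 2^5 = 0
  Digit '0' (value 0) x 2^4 = 0
  Digit '0' (value 0) x 2^3 = 0
  Digit '0' (value 0) x 2^2 = 0
  Digit '0' (value 0) x 2^1 = 0
  Digit '1' (value 1) x 2^0 = 1
Sum = 65

65


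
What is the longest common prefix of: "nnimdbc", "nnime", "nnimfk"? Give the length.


Words: nnimdbc, nnime, nnimfk
  Position 0: all 'n' => match
  Position 1: all 'n' => match
  Position 2: all 'i' => match
  Position 3: all 'm' => match
  Position 4: ('d', 'e', 'f') => mismatch, stop
LCP = "nnim" (length 4)

4


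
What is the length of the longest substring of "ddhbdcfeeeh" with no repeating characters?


Input: "ddhbdcfeeeh"
Sliding window (track last position of each char):
  Position 0 ('d'): window [0,0] length 1 -- new best
  Position 1 ('d'): repeat (last at 0), move window start to 1
  Position 1 ('d'): window [1,1] length 1
  Position 2 ('h'): window [1,2] length 2 -- new best
  Position 3 ('b'): window [1,3] length 3 -- new best
  Position 4 ('d'): repeat (last at 1), move window start to 2
  Position 4 ('d'): window [2,4] length 3
  Position 5 ('c'): window [2,5] length 4 -- new best
  Position 6 ('f'): window [2,6] length 5 -- new best
  Position 7 ('e'): window [2,7] length 6 -- new best
  Position 8 ('e'): repeat (last at 7), move window start to 8
  Position 8 ('e'): window [8,8] length 1
  Position 9 ('e'): repeat (last at 8), move window start to 9
  Position 9 ('e'): window [9,9] length 1
  Position 10 ('h'): window [9,10] length 2
Longest substring with no repeats: "hbdcfe" with length 6

6


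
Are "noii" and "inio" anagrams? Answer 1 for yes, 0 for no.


Strings: "noii", "inio"
Sorted first:  iino
Sorted second: iino
Sorted forms match => anagrams

1


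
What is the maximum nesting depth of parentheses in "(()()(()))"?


Input: "(()()(()))"
Tracking depth:
  Position 0 '(': depth becomes 1
  Position 1 '(': depth becomes 2
  Position 2 ')': depth becomes 1
  Position 3 '(': depth becomes 2
  Position 4 ')': depth becomes 1
  Position 5 '(': depth becomes 2
  Position 6 '(': depth becomes 3
  Position 7 ')': depth becomes 2
  Position 8 ')': depth becomes 1
  Position 9 ')': depth becomes 0
Maximum depth reached: 3

3


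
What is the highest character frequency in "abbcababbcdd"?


Input: abbcababbcdd
Character counts:
  'a': 3
  'b': 5
  'c': 2
  'd': 2
Maximum frequency: 5

5


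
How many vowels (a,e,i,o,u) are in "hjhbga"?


Input: hjhbga
Checking each character:
  'h' at position 0: consonant
  'j' at position 1: consonant
  'h' at position 2: consonant
  'b' at position 3: consonant
  'g' at position 4: consonant
  'a' at position 5: vowel (running total: 1)
Total vowels: 1

1


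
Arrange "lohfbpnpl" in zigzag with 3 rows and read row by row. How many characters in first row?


Zigzag "lohfbpnpl" into 3 rows:
Placing characters:
  'l' => row 0
  'o' => row 1
  'h' => row 2
  'f' => row 1
  'b' => row 0
  'p' => row 1
  'n' => row 2
  'p' => row 1
  'l' => row 0
Rows:
  Row 0: "lbl"
  Row 1: "ofpp"
  Row 2: "hn"
First row length: 3

3


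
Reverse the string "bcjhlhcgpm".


Input: bcjhlhcgpm
Reading characters right to left:
  Position 9: 'm'
  Position 8: 'p'
  Position 7: 'g'
  Position 6: 'c'
  Position 5: 'h'
  Position 4: 'l'
  Position 3: 'h'
  Position 2: 'j'
  Position 1: 'c'
  Position 0: 'b'
Reversed: mpgchlhjcb

mpgchlhjcb


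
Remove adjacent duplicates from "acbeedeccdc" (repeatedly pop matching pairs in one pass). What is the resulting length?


Input: acbeedeccdc
Stack-based adjacent duplicate removal:
  Read 'a': push. Stack: a
  Read 'c': push. Stack: ac
  Read 'b': push. Stack: acb
  Read 'e': push. Stack: acbe
  Read 'e': matches stack top 'e' => pop. Stack: acb
  Read 'd': push. Stack: acbd
  Read 'e': push. Stack: acbde
  Read 'c': push. Stack: acbdec
  Read 'c': matches stack top 'c' => pop. Stack: acbde
  Read 'd': push. Stack: acbded
  Read 'c': push. Stack: acbdedc
Final stack: "acbdedc" (length 7)

7


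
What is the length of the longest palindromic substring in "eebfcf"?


Input: "eebfcf"
Checking substrings for palindromes:
  [3:6] "fcf" (len 3) => palindrome
  [0:2] "ee" (len 2) => palindrome
Longest palindromic substring: "fcf" with length 3

3


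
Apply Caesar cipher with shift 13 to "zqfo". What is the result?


Caesar cipher: shift "zqfo" by 13
  'z' (pos 25) + 13 = pos 12 = 'm'
  'q' (pos 16) + 13 = pos 3 = 'd'
  'f' (pos 5) + 13 = pos 18 = 's'
  'o' (pos 14) + 13 = pos 1 = 'b'
Result: mdsb

mdsb


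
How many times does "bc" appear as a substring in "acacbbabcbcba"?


Searching for "bc" in "acacbbabcbcba"
Scanning each position:
  Position 0: "ac" => no
  Position 1: "ca" => no
  Position 2: "ac" => no
  Position 3: "cb" => no
  Position 4: "bb" => no
  Position 5: "ba" => no
  Position 6: "ab" => no
  Position 7: "bc" => MATCH
  Position 8: "cb" => no
  Position 9: "bc" => MATCH
  Position 10: "cb" => no
  Position 11: "ba" => no
Total occurrences: 2

2


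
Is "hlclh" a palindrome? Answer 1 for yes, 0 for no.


Input: hlclh
Reversed: hlclh
  Compare pos 0 ('h') with pos 4 ('h'): match
  Compare pos 1 ('l') with pos 3 ('l'): match
Result: palindrome

1


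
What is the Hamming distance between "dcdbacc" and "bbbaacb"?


Comparing "dcdbacc" and "bbbaacb" position by position:
  Position 0: 'd' vs 'b' => differ
  Position 1: 'c' vs 'b' => differ
  Position 2: 'd' vs 'b' => differ
  Position 3: 'b' vs 'a' => differ
  Position 4: 'a' vs 'a' => same
  Position 5: 'c' vs 'c' => same
  Position 6: 'c' vs 'b' => differ
Total differences (Hamming distance): 5

5


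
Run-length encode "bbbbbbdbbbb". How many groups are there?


Input: bbbbbbdbbbb
Scanning for consecutive runs:
  Group 1: 'b' x 6 (positions 0-5)
  Group 2: 'd' x 1 (positions 6-6)
  Group 3: 'b' x 4 (positions 7-10)
Total groups: 3

3


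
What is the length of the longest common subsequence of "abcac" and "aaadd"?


LCS of "abcac" and "aaadd"
DP table:
           a    a    a    d    d
      0    0    0    0    0    0
  a   0    1    1    1    1    1
  b   0    1    1    1    1    1
  c   0    1    1    1    1    1
  a   0    1    2    2    2    2
  c   0    1    2    2    2    2
LCS length = dp[5][5] = 2

2


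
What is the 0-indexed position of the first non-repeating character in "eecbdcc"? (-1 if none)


Input: eecbdcc
Character frequencies:
  'b': 1
  'c': 3
  'd': 1
  'e': 2
Scanning left to right for freq == 1:
  Position 0 ('e'): freq=2, skip
  Position 1 ('e'): freq=2, skip
  Position 2 ('c'): freq=3, skip
  Position 3 ('b'): unique! => answer = 3

3


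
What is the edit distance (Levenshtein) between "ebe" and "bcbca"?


Computing edit distance: "ebe" -> "bcbca"
DP table:
           b    c    b    c    a
      0    1    2    3    4    5
  e   1    1    2    3    4    5
  b   2    1    2    2    3    4
  e   3    2    2    3    3    4
Edit distance = dp[3][5] = 4

4


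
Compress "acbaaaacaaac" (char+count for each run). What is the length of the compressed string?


Input: acbaaaacaaac
Runs:
  'a' x 1 => "a1"
  'c' x 1 => "c1"
  'b' x 1 => "b1"
  'a' x 4 => "a4"
  'c' x 1 => "c1"
  'a' x 3 => "a3"
  'c' x 1 => "c1"
Compressed: "a1c1b1a4c1a3c1"
Compressed length: 14

14


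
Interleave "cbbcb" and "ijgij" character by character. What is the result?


Interleaving "cbbcb" and "ijgij":
  Position 0: 'c' from first, 'i' from second => "ci"
  Position 1: 'b' from first, 'j' from second => "bj"
  Position 2: 'b' from first, 'g' from second => "bg"
  Position 3: 'c' from first, 'i' from second => "ci"
  Position 4: 'b' from first, 'j' from second => "bj"
Result: cibjbgcibj

cibjbgcibj


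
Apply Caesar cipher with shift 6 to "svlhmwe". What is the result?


Caesar cipher: shift "svlhmwe" by 6
  's' (pos 18) + 6 = pos 24 = 'y'
  'v' (pos 21) + 6 = pos 1 = 'b'
  'l' (pos 11) + 6 = pos 17 = 'r'
  'h' (pos 7) + 6 = pos 13 = 'n'
  'm' (pos 12) + 6 = pos 18 = 's'
  'w' (pos 22) + 6 = pos 2 = 'c'
  'e' (pos 4) + 6 = pos 10 = 'k'
Result: ybrnsck

ybrnsck


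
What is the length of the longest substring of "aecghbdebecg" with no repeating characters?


Input: "aecghbdebecg"
Sliding window (track last position of each char):
  Position 0 ('a'): window [0,0] length 1 -- new best
  Position 1 ('e'): window [0,1] length 2 -- new best
  Position 2 ('c'): window [0,2] length 3 -- new best
  Position 3 ('g'): window [0,3] length 4 -- new best
  Position 4 ('h'): window [0,4] length 5 -- new best
  Position 5 ('b'): window [0,5] length 6 -- new best
  Position 6 ('d'): window [0,6] length 7 -- new best
  Position 7 ('e'): repeat (last at 1), move window start to 2
  Position 7 ('e'): window [2,7] length 6
  Position 8 ('b'): repeat (last at 5), move window start to 6
  Position 8 ('b'): window [6,8] length 3
  Position 9 ('e'): repeat (last at 7), move window start to 8
  Position 9 ('e'): window [8,9] length 2
  Position 10 ('c'): window [8,10] length 3
  Position 11 ('g'): window [8,11] length 4
Longest substring with no repeats: "aecghbd" with length 7

7


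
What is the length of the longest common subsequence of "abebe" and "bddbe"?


LCS of "abebe" and "bddbe"
DP table:
           b    d    d    b    e
      0    0    0    0    0    0
  a   0    0    0    0    0    0
  b   0    1    1    1    1    1
  e   0    1    1    1    1    2
  b   0    1    1    1    2    2
  e   0    1    1    1    2    3
LCS length = dp[5][5] = 3

3


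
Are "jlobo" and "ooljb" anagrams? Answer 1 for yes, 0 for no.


Strings: "jlobo", "ooljb"
Sorted first:  bjloo
Sorted second: bjloo
Sorted forms match => anagrams

1


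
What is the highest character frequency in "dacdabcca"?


Input: dacdabcca
Character counts:
  'a': 3
  'b': 1
  'c': 3
  'd': 2
Maximum frequency: 3

3


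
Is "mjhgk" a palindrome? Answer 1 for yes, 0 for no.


Input: mjhgk
Reversed: kghjm
  Compare pos 0 ('m') with pos 4 ('k'): MISMATCH
  Compare pos 1 ('j') with pos 3 ('g'): MISMATCH
Result: not a palindrome

0


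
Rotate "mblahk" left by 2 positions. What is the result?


Input: "mblahk", rotate left by 2
First 2 characters: "mb"
Remaining characters: "lahk"
Concatenate remaining + first: "lahk" + "mb" = "lahkmb"

lahkmb


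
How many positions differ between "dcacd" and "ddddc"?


Comparing "dcacd" and "ddddc" position by position:
  Position 0: 'd' vs 'd' => same
  Position 1: 'c' vs 'd' => DIFFER
  Position 2: 'a' vs 'd' => DIFFER
  Position 3: 'c' vs 'd' => DIFFER
  Position 4: 'd' vs 'c' => DIFFER
Positions that differ: 4

4


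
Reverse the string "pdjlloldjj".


Input: pdjlloldjj
Reading characters right to left:
  Position 9: 'j'
  Position 8: 'j'
  Position 7: 'd'
  Position 6: 'l'
  Position 5: 'o'
  Position 4: 'l'
  Position 3: 'l'
  Position 2: 'j'
  Position 1: 'd'
  Position 0: 'p'
Reversed: jjdlolljdp

jjdlolljdp


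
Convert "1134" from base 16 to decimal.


Input: "1134" in base 16
Positional expansion:
  Digit '1' (value 1) x 16^3 = 4096
  Digit '1' (value 1) x 16^2 = 256
  Digit '3' (value 3) x 16^1 = 48
  Digit '4' (value 4) x 16^0 = 4
Sum = 4404

4404


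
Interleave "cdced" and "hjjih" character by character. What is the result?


Interleaving "cdced" and "hjjih":
  Position 0: 'c' from first, 'h' from second => "ch"
  Position 1: 'd' from first, 'j' from second => "dj"
  Position 2: 'c' from first, 'j' from second => "cj"
  Position 3: 'e' from first, 'i' from second => "ei"
  Position 4: 'd' from first, 'h' from second => "dh"
Result: chdjcjeidh

chdjcjeidh


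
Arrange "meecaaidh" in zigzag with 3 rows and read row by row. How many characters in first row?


Zigzag "meecaaidh" into 3 rows:
Placing characters:
  'm' => row 0
  'e' => row 1
  'e' => row 2
  'c' => row 1
  'a' => row 0
  'a' => row 1
  'i' => row 2
  'd' => row 1
  'h' => row 0
Rows:
  Row 0: "mah"
  Row 1: "ecad"
  Row 2: "ei"
First row length: 3

3


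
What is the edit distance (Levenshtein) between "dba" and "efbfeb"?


Computing edit distance: "dba" -> "efbfeb"
DP table:
           e    f    b    f    e    b
      0    1    2    3    4    5    6
  d   1    1    2    3    4    5    6
  b   2    2    2    2    3    4    5
  a   3    3    3    3    3    4    5
Edit distance = dp[3][6] = 5

5


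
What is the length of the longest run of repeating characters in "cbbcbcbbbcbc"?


Input: "cbbcbcbbbcbc"
Scanning for longest run:
  Position 1 ('b'): new char, reset run to 1
  Position 2 ('b'): continues run of 'b', length=2
  Position 3 ('c'): new char, reset run to 1
  Position 4 ('b'): new char, reset run to 1
  Position 5 ('c'): new char, reset run to 1
  Position 6 ('b'): new char, reset run to 1
  Position 7 ('b'): continues run of 'b', length=2
  Position 8 ('b'): continues run of 'b', length=3
  Position 9 ('c'): new char, reset run to 1
  Position 10 ('b'): new char, reset run to 1
  Position 11 ('c'): new char, reset run to 1
Longest run: 'b' with length 3

3


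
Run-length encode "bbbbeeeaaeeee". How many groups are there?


Input: bbbbeeeaaeeee
Scanning for consecutive runs:
  Group 1: 'b' x 4 (positions 0-3)
  Group 2: 'e' x 3 (positions 4-6)
  Group 3: 'a' x 2 (positions 7-8)
  Group 4: 'e' x 4 (positions 9-12)
Total groups: 4

4


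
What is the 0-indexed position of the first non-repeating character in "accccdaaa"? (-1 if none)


Input: accccdaaa
Character frequencies:
  'a': 4
  'c': 4
  'd': 1
Scanning left to right for freq == 1:
  Position 0 ('a'): freq=4, skip
  Position 1 ('c'): freq=4, skip
  Position 2 ('c'): freq=4, skip
  Position 3 ('c'): freq=4, skip
  Position 4 ('c'): freq=4, skip
  Position 5 ('d'): unique! => answer = 5

5


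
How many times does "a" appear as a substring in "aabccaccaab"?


Searching for "a" in "aabccaccaab"
Scanning each position:
  Position 0: "a" => MATCH
  Position 1: "a" => MATCH
  Position 2: "b" => no
  Position 3: "c" => no
  Position 4: "c" => no
  Position 5: "a" => MATCH
  Position 6: "c" => no
  Position 7: "c" => no
  Position 8: "a" => MATCH
  Position 9: "a" => MATCH
  Position 10: "b" => no
Total occurrences: 5

5


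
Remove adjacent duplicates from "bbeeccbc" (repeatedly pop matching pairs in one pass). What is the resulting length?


Input: bbeeccbc
Stack-based adjacent duplicate removal:
  Read 'b': push. Stack: b
  Read 'b': matches stack top 'b' => pop. Stack: (empty)
  Read 'e': push. Stack: e
  Read 'e': matches stack top 'e' => pop. Stack: (empty)
  Read 'c': push. Stack: c
  Read 'c': matches stack top 'c' => pop. Stack: (empty)
  Read 'b': push. Stack: b
  Read 'c': push. Stack: bc
Final stack: "bc" (length 2)

2


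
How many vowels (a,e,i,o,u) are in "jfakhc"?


Input: jfakhc
Checking each character:
  'j' at position 0: consonant
  'f' at position 1: consonant
  'a' at position 2: vowel (running total: 1)
  'k' at position 3: consonant
  'h' at position 4: consonant
  'c' at position 5: consonant
Total vowels: 1

1


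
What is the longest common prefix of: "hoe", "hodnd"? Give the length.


Words: hoe, hodnd
  Position 0: all 'h' => match
  Position 1: all 'o' => match
  Position 2: ('e', 'd') => mismatch, stop
LCP = "ho" (length 2)

2


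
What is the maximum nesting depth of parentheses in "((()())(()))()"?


Input: "((()())(()))()"
Tracking depth:
  Position 0 '(': depth becomes 1
  Position 1 '(': depth becomes 2
  Position 2 '(': depth becomes 3
  Position 3 ')': depth becomes 2
  Position 4 '(': depth becomes 3
  Position 5 ')': depth becomes 2
  Position 6 ')': depth becomes 1
  Position 7 '(': depth becomes 2
  Position 8 '(': depth becomes 3
  Position 9 ')': depth becomes 2
  Position 10 ')': depth becomes 1
  Position 11 ')': depth becomes 0
  Position 12 '(': depth becomes 1
  Position 13 ')': depth becomes 0
Maximum depth reached: 3

3


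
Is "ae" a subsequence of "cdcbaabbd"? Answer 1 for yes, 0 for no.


Check if "ae" is a subsequence of "cdcbaabbd"
Greedy scan:
  Position 0 ('c'): no match needed
  Position 1 ('d'): no match needed
  Position 2 ('c'): no match needed
  Position 3 ('b'): no match needed
  Position 4 ('a'): matches sub[0] = 'a'
  Position 5 ('a'): no match needed
  Position 6 ('b'): no match needed
  Position 7 ('b'): no match needed
  Position 8 ('d'): no match needed
Only matched 1/2 characters => not a subsequence

0


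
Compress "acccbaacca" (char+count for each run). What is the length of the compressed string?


Input: acccbaacca
Runs:
  'a' x 1 => "a1"
  'c' x 3 => "c3"
  'b' x 1 => "b1"
  'a' x 2 => "a2"
  'c' x 2 => "c2"
  'a' x 1 => "a1"
Compressed: "a1c3b1a2c2a1"
Compressed length: 12

12


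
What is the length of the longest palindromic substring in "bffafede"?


Input: "bffafede"
Checking substrings for palindromes:
  [2:5] "faf" (len 3) => palindrome
  [5:8] "ede" (len 3) => palindrome
  [1:3] "ff" (len 2) => palindrome
Longest palindromic substring: "faf" with length 3

3


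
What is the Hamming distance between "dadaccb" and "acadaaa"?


Comparing "dadaccb" and "acadaaa" position by position:
  Position 0: 'd' vs 'a' => differ
  Position 1: 'a' vs 'c' => differ
  Position 2: 'd' vs 'a' => differ
  Position 3: 'a' vs 'd' => differ
  Position 4: 'c' vs 'a' => differ
  Position 5: 'c' vs 'a' => differ
  Position 6: 'b' vs 'a' => differ
Total differences (Hamming distance): 7

7


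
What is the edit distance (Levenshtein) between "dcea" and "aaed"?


Computing edit distance: "dcea" -> "aaed"
DP table:
           a    a    e    d
      0    1    2    3    4
  d   1    1    2    3    3
  c   2    2    2    3    4
  e   3    3    3    2    3
  a   4    3    3    3    3
Edit distance = dp[4][4] = 3

3


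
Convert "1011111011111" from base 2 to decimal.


Input: "1011111011111" in base 2
Positional expansion:
  Digit '1' (value 1) x 2^12 = 4096
  Digit '0' (value 0) x 2^11 = 0
  Digit '1' (value 1) x 2^10 = 1024
  Digit '1' (value 1) x 2^9 = 512
  Digit '1' (value 1) x 2^8 = 256
  Digit '1' (value 1) x 2^7 = 128
  Digit '1' (value 1) x 2^6 = 64
  Digit '0' (value 0) x 2^5 = 0
  Digit '1' (value 1) x 2^4 = 16
  Digit '1' (value 1) x 2^3 = 8
  Digit '1' (value 1) x 2^2 = 4
  Digit '1' (value 1) x 2^1 = 2
  Digit '1' (value 1) x 2^0 = 1
Sum = 6111

6111


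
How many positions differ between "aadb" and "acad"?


Comparing "aadb" and "acad" position by position:
  Position 0: 'a' vs 'a' => same
  Position 1: 'a' vs 'c' => DIFFER
  Position 2: 'd' vs 'a' => DIFFER
  Position 3: 'b' vs 'd' => DIFFER
Positions that differ: 3

3


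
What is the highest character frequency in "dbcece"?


Input: dbcece
Character counts:
  'b': 1
  'c': 2
  'd': 1
  'e': 2
Maximum frequency: 2

2


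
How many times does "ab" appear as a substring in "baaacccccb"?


Searching for "ab" in "baaacccccb"
Scanning each position:
  Position 0: "ba" => no
  Position 1: "aa" => no
  Position 2: "aa" => no
  Position 3: "ac" => no
  Position 4: "cc" => no
  Position 5: "cc" => no
  Position 6: "cc" => no
  Position 7: "cc" => no
  Position 8: "cb" => no
Total occurrences: 0

0


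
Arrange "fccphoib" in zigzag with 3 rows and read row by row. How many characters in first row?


Zigzag "fccphoib" into 3 rows:
Placing characters:
  'f' => row 0
  'c' => row 1
  'c' => row 2
  'p' => row 1
  'h' => row 0
  'o' => row 1
  'i' => row 2
  'b' => row 1
Rows:
  Row 0: "fh"
  Row 1: "cpob"
  Row 2: "ci"
First row length: 2

2


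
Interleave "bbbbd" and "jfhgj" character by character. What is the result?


Interleaving "bbbbd" and "jfhgj":
  Position 0: 'b' from first, 'j' from second => "bj"
  Position 1: 'b' from first, 'f' from second => "bf"
  Position 2: 'b' from first, 'h' from second => "bh"
  Position 3: 'b' from first, 'g' from second => "bg"
  Position 4: 'd' from first, 'j' from second => "dj"
Result: bjbfbhbgdj

bjbfbhbgdj


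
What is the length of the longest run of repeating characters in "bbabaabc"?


Input: "bbabaabc"
Scanning for longest run:
  Position 1 ('b'): continues run of 'b', length=2
  Position 2 ('a'): new char, reset run to 1
  Position 3 ('b'): new char, reset run to 1
  Position 4 ('a'): new char, reset run to 1
  Position 5 ('a'): continues run of 'a', length=2
  Position 6 ('b'): new char, reset run to 1
  Position 7 ('c'): new char, reset run to 1
Longest run: 'b' with length 2

2


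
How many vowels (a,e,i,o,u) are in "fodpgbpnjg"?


Input: fodpgbpnjg
Checking each character:
  'f' at position 0: consonant
  'o' at position 1: vowel (running total: 1)
  'd' at position 2: consonant
  'p' at position 3: consonant
  'g' at position 4: consonant
  'b' at position 5: consonant
  'p' at position 6: consonant
  'n' at position 7: consonant
  'j' at position 8: consonant
  'g' at position 9: consonant
Total vowels: 1

1


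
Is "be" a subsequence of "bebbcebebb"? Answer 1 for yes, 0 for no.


Check if "be" is a subsequence of "bebbcebebb"
Greedy scan:
  Position 0 ('b'): matches sub[0] = 'b'
  Position 1 ('e'): matches sub[1] = 'e'
  Position 2 ('b'): no match needed
  Position 3 ('b'): no match needed
  Position 4 ('c'): no match needed
  Position 5 ('e'): no match needed
  Position 6 ('b'): no match needed
  Position 7 ('e'): no match needed
  Position 8 ('b'): no match needed
  Position 9 ('b'): no match needed
All 2 characters matched => is a subsequence

1


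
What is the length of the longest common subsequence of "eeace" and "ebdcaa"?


LCS of "eeace" and "ebdcaa"
DP table:
           e    b    d    c    a    a
      0    0    0    0    0    0    0
  e   0    1    1    1    1    1    1
  e   0    1    1    1    1    1    1
  a   0    1    1    1    1    2    2
  c   0    1    1    1    2    2    2
  e   0    1    1    1    2    2    2
LCS length = dp[5][6] = 2

2


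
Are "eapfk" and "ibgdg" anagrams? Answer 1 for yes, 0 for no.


Strings: "eapfk", "ibgdg"
Sorted first:  aefkp
Sorted second: bdggi
Differ at position 0: 'a' vs 'b' => not anagrams

0


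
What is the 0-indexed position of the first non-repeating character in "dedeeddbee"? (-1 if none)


Input: dedeeddbee
Character frequencies:
  'b': 1
  'd': 4
  'e': 5
Scanning left to right for freq == 1:
  Position 0 ('d'): freq=4, skip
  Position 1 ('e'): freq=5, skip
  Position 2 ('d'): freq=4, skip
  Position 3 ('e'): freq=5, skip
  Position 4 ('e'): freq=5, skip
  Position 5 ('d'): freq=4, skip
  Position 6 ('d'): freq=4, skip
  Position 7 ('b'): unique! => answer = 7

7


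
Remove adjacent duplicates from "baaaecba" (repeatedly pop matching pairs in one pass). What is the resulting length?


Input: baaaecba
Stack-based adjacent duplicate removal:
  Read 'b': push. Stack: b
  Read 'a': push. Stack: ba
  Read 'a': matches stack top 'a' => pop. Stack: b
  Read 'a': push. Stack: ba
  Read 'e': push. Stack: bae
  Read 'c': push. Stack: baec
  Read 'b': push. Stack: baecb
  Read 'a': push. Stack: baecba
Final stack: "baecba" (length 6)

6


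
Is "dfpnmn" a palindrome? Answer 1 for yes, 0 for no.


Input: dfpnmn
Reversed: nmnpfd
  Compare pos 0 ('d') with pos 5 ('n'): MISMATCH
  Compare pos 1 ('f') with pos 4 ('m'): MISMATCH
  Compare pos 2 ('p') with pos 3 ('n'): MISMATCH
Result: not a palindrome

0


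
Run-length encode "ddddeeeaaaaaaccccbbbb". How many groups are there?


Input: ddddeeeaaaaaaccccbbbb
Scanning for consecutive runs:
  Group 1: 'd' x 4 (positions 0-3)
  Group 2: 'e' x 3 (positions 4-6)
  Group 3: 'a' x 6 (positions 7-12)
  Group 4: 'c' x 4 (positions 13-16)
  Group 5: 'b' x 4 (positions 17-20)
Total groups: 5

5


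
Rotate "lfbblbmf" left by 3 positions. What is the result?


Input: "lfbblbmf", rotate left by 3
First 3 characters: "lfb"
Remaining characters: "blbmf"
Concatenate remaining + first: "blbmf" + "lfb" = "blbmflfb"

blbmflfb


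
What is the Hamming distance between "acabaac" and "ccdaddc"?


Comparing "acabaac" and "ccdaddc" position by position:
  Position 0: 'a' vs 'c' => differ
  Position 1: 'c' vs 'c' => same
  Position 2: 'a' vs 'd' => differ
  Position 3: 'b' vs 'a' => differ
  Position 4: 'a' vs 'd' => differ
  Position 5: 'a' vs 'd' => differ
  Position 6: 'c' vs 'c' => same
Total differences (Hamming distance): 5

5


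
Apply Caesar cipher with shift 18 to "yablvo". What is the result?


Caesar cipher: shift "yablvo" by 18
  'y' (pos 24) + 18 = pos 16 = 'q'
  'a' (pos 0) + 18 = pos 18 = 's'
  'b' (pos 1) + 18 = pos 19 = 't'
  'l' (pos 11) + 18 = pos 3 = 'd'
  'v' (pos 21) + 18 = pos 13 = 'n'
  'o' (pos 14) + 18 = pos 6 = 'g'
Result: qstdng

qstdng
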